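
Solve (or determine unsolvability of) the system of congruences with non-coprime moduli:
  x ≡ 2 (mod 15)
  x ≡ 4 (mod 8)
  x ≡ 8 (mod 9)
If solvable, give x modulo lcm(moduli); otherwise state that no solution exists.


Moduli 15, 8, 9 are not pairwise coprime, so CRT works modulo lcm(m_i) when all pairwise compatibility conditions hold.
Pairwise compatibility: gcd(m_i, m_j) must divide a_i - a_j for every pair.
Merge one congruence at a time:
  Start: x ≡ 2 (mod 15).
  Combine with x ≡ 4 (mod 8): gcd(15, 8) = 1; 4 - 2 = 2, which IS divisible by 1, so compatible.
    Write x = 2 + 15·t and substitute into x ≡ 4 (mod 8): 15·t ≡ 4 − 2 = 2 (mod 8).
    Reduce coefficients mod 8: 7·t ≡ 2 (mod 8).
    The inverse of 7 mod 8 is 7 (since 7·7 = 49 = 6·8 + 1), so t ≡ 7·2 = 14 ≡ 6 (mod 8).
    Then x = 2 + 15·6 = 92, valid modulo lcm(15, 8) = 120: x ≡ 92 (mod 120).
  Combine with x ≡ 8 (mod 9): gcd(120, 9) = 3; 8 - 92 = -84, which IS divisible by 3, so compatible.
    Write x = 92 + 120·t and substitute into x ≡ 8 (mod 9): 120·t ≡ 8 − 92 = -84 (mod 9).
    Divide the congruence (and modulus) by g = 3: 40·t ≡ -28 (mod 3).
    Reduce coefficients mod 3: 1·t ≡ 2 (mod 3).
    So t ≡ 2 (mod 3).
    Then x = 92 + 120·2 = 332, valid modulo lcm(120, 9) = 360: x ≡ 332 (mod 360).
Verify: 332 mod 15 = 2, 332 mod 8 = 4, 332 mod 9 = 8.

x ≡ 332 (mod 360).


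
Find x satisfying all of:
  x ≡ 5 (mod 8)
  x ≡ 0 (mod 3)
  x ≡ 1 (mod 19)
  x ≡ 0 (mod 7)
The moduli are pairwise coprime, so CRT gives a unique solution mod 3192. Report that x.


Product of moduli M = 8 · 3 · 19 · 7 = 3192.
Merge one congruence at a time:
  Start: x ≡ 5 (mod 8).
  Combine with x ≡ 0 (mod 3); new modulus lcm = 24.
    Write x = 5 + 8·t and substitute into x ≡ 0 (mod 3): 8·t ≡ 0 − 5 = -5 (mod 3).
    Reduce coefficients mod 3: 2·t ≡ 1 (mod 3).
    The inverse of 2 mod 3 is 2 (since 2·2 = 4 = 1·3 + 1), so t ≡ 2·1 = 2 ≡ 2 (mod 3).
    Then x = 5 + 8·2 = 21, valid modulo lcm(8, 3) = 24: x ≡ 21 (mod 24).
  Combine with x ≡ 1 (mod 19); new modulus lcm = 456.
    Write x = 21 + 24·t and substitute into x ≡ 1 (mod 19): 24·t ≡ 1 − 21 = -20 (mod 19).
    Reduce coefficients mod 19: 5·t ≡ 18 (mod 19).
    The inverse of 5 mod 19 is 4 (since 5·4 = 20 = 1·19 + 1), so t ≡ 4·18 = 72 ≡ 15 (mod 19).
    Then x = 21 + 24·15 = 381, valid modulo lcm(24, 19) = 456: x ≡ 381 (mod 456).
  Combine with x ≡ 0 (mod 7); new modulus lcm = 3192.
    Write x = 381 + 456·t and substitute into x ≡ 0 (mod 7): 456·t ≡ 0 − 381 = -381 (mod 7).
    Reduce coefficients mod 7: 1·t ≡ 4 (mod 7).
    So t ≡ 4 (mod 7).
    Then x = 381 + 456·4 = 2205, valid modulo lcm(456, 7) = 3192: x ≡ 2205 (mod 3192).
Verify against each original: 2205 mod 8 = 5, 2205 mod 3 = 0, 2205 mod 19 = 1, 2205 mod 7 = 0.

x ≡ 2205 (mod 3192).


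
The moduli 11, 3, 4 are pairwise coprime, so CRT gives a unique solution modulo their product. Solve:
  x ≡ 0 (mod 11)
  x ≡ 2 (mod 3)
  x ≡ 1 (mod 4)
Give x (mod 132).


Moduli 11, 3, 4 are pairwise coprime; by CRT there is a unique solution modulo M = 11 · 3 · 4 = 132.
Solve pairwise, accumulating the modulus:
  Start with x ≡ 0 (mod 11).
  Combine with x ≡ 2 (mod 3): since gcd(11, 3) = 1, we get a unique residue mod 33.
    Write x = 0 + 11·t and substitute into x ≡ 2 (mod 3): 11·t ≡ 2 − 0 = 2 (mod 3).
    Reduce coefficients mod 3: 2·t ≡ 2 (mod 3).
    The inverse of 2 mod 3 is 2 (since 2·2 = 4 = 1·3 + 1), so t ≡ 2·2 = 4 ≡ 1 (mod 3).
    Then x = 0 + 11·1 = 11, valid modulo lcm(11, 3) = 33: x ≡ 11 (mod 33).
  Combine with x ≡ 1 (mod 4): since gcd(33, 4) = 1, we get a unique residue mod 132.
    Write x = 11 + 33·t and substitute into x ≡ 1 (mod 4): 33·t ≡ 1 − 11 = -10 (mod 4).
    Reduce coefficients mod 4: 1·t ≡ 2 (mod 4).
    So t ≡ 2 (mod 4).
    Then x = 11 + 33·2 = 77, valid modulo lcm(33, 4) = 132: x ≡ 77 (mod 132).
Verify: 77 mod 11 = 0 ✓, 77 mod 3 = 2 ✓, 77 mod 4 = 1 ✓.

x ≡ 77 (mod 132).


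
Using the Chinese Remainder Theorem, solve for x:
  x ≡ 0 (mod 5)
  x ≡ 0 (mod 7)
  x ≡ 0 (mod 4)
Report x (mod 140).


Moduli 5, 7, 4 are pairwise coprime; by CRT there is a unique solution modulo M = 5 · 7 · 4 = 140.
Solve pairwise, accumulating the modulus:
  Start with x ≡ 0 (mod 5).
  Combine with x ≡ 0 (mod 7): since gcd(5, 7) = 1, we get a unique residue mod 35.
    Write x = 0 + 5·t and substitute into x ≡ 0 (mod 7): 5·t ≡ 0 − 0 = 0 (mod 7).
    The inverse of 5 mod 7 is 3 (since 5·3 = 15 = 2·7 + 1), so t ≡ 3·0 = 0 ≡ 0 (mod 7).
    Then x = 0 + 5·0 = 0, valid modulo lcm(5, 7) = 35: x ≡ 0 (mod 35).
  Combine with x ≡ 0 (mod 4): since gcd(35, 4) = 1, we get a unique residue mod 140.
    Write x = 0 + 35·t and substitute into x ≡ 0 (mod 4): 35·t ≡ 0 − 0 = 0 (mod 4).
    Reduce coefficients mod 4: 3·t ≡ 0 (mod 4).
    The inverse of 3 mod 4 is 3 (since 3·3 = 9 = 2·4 + 1), so t ≡ 3·0 = 0 ≡ 0 (mod 4).
    Then x = 0 + 35·0 = 0, valid modulo lcm(35, 4) = 140: x ≡ 0 (mod 140).
Verify: 0 mod 5 = 0 ✓, 0 mod 7 = 0 ✓, 0 mod 4 = 0 ✓.

x ≡ 0 (mod 140).


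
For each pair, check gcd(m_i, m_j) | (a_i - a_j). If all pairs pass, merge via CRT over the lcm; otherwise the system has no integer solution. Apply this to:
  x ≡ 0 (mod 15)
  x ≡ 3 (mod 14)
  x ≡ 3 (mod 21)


Moduli 15, 14, 21 are not pairwise coprime, so CRT works modulo lcm(m_i) when all pairwise compatibility conditions hold.
Pairwise compatibility: gcd(m_i, m_j) must divide a_i - a_j for every pair.
Merge one congruence at a time:
  Start: x ≡ 0 (mod 15).
  Combine with x ≡ 3 (mod 14): gcd(15, 14) = 1; 3 - 0 = 3, which IS divisible by 1, so compatible.
    Write x = 0 + 15·t and substitute into x ≡ 3 (mod 14): 15·t ≡ 3 − 0 = 3 (mod 14).
    Reduce coefficients mod 14: 1·t ≡ 3 (mod 14).
    So t ≡ 3 (mod 14).
    Then x = 0 + 15·3 = 45, valid modulo lcm(15, 14) = 210: x ≡ 45 (mod 210).
  Combine with x ≡ 3 (mod 21): gcd(210, 21) = 21; 3 - 45 = -42, which IS divisible by 21, so compatible.
    Write x = 45 + 210·t and substitute into x ≡ 3 (mod 21): 210·t ≡ 3 − 45 = -42 (mod 21).
    Divide the congruence (and modulus) by g = 21: 10·t ≡ -2 (mod 1).
    Modulo 1 every t works; take t = 0.
    Then x = 45 + 210·0 = 45, valid modulo lcm(210, 21) = 210: x ≡ 45 (mod 210).
Verify: 45 mod 15 = 0, 45 mod 14 = 3, 45 mod 21 = 3.

x ≡ 45 (mod 210).


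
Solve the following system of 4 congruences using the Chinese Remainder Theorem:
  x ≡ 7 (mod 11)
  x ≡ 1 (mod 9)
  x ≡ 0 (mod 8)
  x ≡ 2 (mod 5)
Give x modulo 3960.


Product of moduli M = 11 · 9 · 8 · 5 = 3960.
Merge one congruence at a time:
  Start: x ≡ 7 (mod 11).
  Combine with x ≡ 1 (mod 9); new modulus lcm = 99.
    Write x = 7 + 11·t and substitute into x ≡ 1 (mod 9): 11·t ≡ 1 − 7 = -6 (mod 9).
    Reduce coefficients mod 9: 2·t ≡ 3 (mod 9).
    The inverse of 2 mod 9 is 5 (since 2·5 = 10 = 1·9 + 1), so t ≡ 5·3 = 15 ≡ 6 (mod 9).
    Then x = 7 + 11·6 = 73, valid modulo lcm(11, 9) = 99: x ≡ 73 (mod 99).
  Combine with x ≡ 0 (mod 8); new modulus lcm = 792.
    Write x = 73 + 99·t and substitute into x ≡ 0 (mod 8): 99·t ≡ 0 − 73 = -73 (mod 8).
    Reduce coefficients mod 8: 3·t ≡ 7 (mod 8).
    The inverse of 3 mod 8 is 3 (since 3·3 = 9 = 1·8 + 1), so t ≡ 3·7 = 21 ≡ 5 (mod 8).
    Then x = 73 + 99·5 = 568, valid modulo lcm(99, 8) = 792: x ≡ 568 (mod 792).
  Combine with x ≡ 2 (mod 5); new modulus lcm = 3960.
    Write x = 568 + 792·t and substitute into x ≡ 2 (mod 5): 792·t ≡ 2 − 568 = -566 (mod 5).
    Reduce coefficients mod 5: 2·t ≡ 4 (mod 5).
    The inverse of 2 mod 5 is 3 (since 2·3 = 6 = 1·5 + 1), so t ≡ 3·4 = 12 ≡ 2 (mod 5).
    Then x = 568 + 792·2 = 2152, valid modulo lcm(792, 5) = 3960: x ≡ 2152 (mod 3960).
Verify against each original: 2152 mod 11 = 7, 2152 mod 9 = 1, 2152 mod 8 = 0, 2152 mod 5 = 2.

x ≡ 2152 (mod 3960).


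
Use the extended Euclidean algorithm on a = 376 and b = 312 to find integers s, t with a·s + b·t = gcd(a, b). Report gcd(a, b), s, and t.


Euclidean algorithm on (376, 312) — divide until remainder is 0:
  376 = 1 · 312 + 64
  312 = 4 · 64 + 56
  64 = 1 · 56 + 8
  56 = 7 · 8 + 0
gcd(376, 312) = 8.
Track Bezout coefficients alongside the remainders: start with r₀ = 376 = a·1 + b·0 (s = 1, t = 0) and r₁ = 312 = a·0 + b·1 (s = 0, t = 1); each new remainder r_{k+1} = r_{k-1} − q_k·r_k inherits s_{k+1} = s_{k-1} − q_k·s_k, t_{k+1} = t_{k-1} − q_k·t_k, so r_k = a·s_k + b·t_k at every step:
  q = 1: r = 64, s = 1 − 1·0 = 1, t = 0 − 1·1 = -1  (check: 376·1 + 312·(-1) = 64)
  q = 4: r = 56, s = 0 − 4·1 = -4, t = 1 − 4·(-1) = 5  (check: 376·(-4) + 312·5 = 56)
  q = 1: r = 8, s = 1 − 1·(-4) = 5, t = -1 − 1·5 = -6  (check: 376·5 + 312·(-6) = 8)
The row with r = 8 (the gcd) gives the Bezout coefficients s = 5, t = -6.
Result: 376 · (5) + 312 · (-6) = 8.

gcd(376, 312) = 8; s = 5, t = -6 (check: 376·5 + 312·(-6) = 8).


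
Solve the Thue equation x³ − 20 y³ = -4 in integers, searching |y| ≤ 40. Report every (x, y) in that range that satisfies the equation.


The equation is x³ - 20y³ = -4. For fixed y, x³ = 20·y³ − 4, so a solution requires the RHS to be a perfect cube.
Strategy: iterate y from -40 to 40, compute RHS = 20·y³ − 4, and check whether it is a (positive or negative) perfect cube.
Check small values of y:
  y = 0: RHS = -4 is not a perfect cube.
  y = 1: RHS = 16 is not a perfect cube.
  y = -1: RHS = -24 is not a perfect cube.
  y = 2: RHS = 156 is not a perfect cube.
  y = -2: RHS = -164 is not a perfect cube.
  y = 3: RHS = 536 is not a perfect cube.
  y = -3: RHS = -544 is not a perfect cube.
Continuing the search up to |y| = 40 finds no solutions either.
No (x, y) in the scanned range satisfies the equation.

No integer solutions with |y| ≤ 40.


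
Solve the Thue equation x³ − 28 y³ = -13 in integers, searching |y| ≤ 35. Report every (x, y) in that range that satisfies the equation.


The equation is x³ - 28y³ = -13. For fixed y, x³ = 28·y³ − 13, so a solution requires the RHS to be a perfect cube.
Strategy: iterate y from -35 to 35, compute RHS = 28·y³ − 13, and check whether it is a (positive or negative) perfect cube.
Check small values of y:
  y = 0: RHS = -13 is not a perfect cube.
  y = 1: RHS = 15 is not a perfect cube.
  y = -1: RHS = -41 is not a perfect cube.
  y = 2: RHS = 211 is not a perfect cube.
  y = -2: RHS = -237 is not a perfect cube.
  y = 3: RHS = 743 is not a perfect cube.
  y = -3: RHS = -769 is not a perfect cube.
Continuing the search up to |y| = 35 finds no solutions either.
No (x, y) in the scanned range satisfies the equation.

No integer solutions with |y| ≤ 35.


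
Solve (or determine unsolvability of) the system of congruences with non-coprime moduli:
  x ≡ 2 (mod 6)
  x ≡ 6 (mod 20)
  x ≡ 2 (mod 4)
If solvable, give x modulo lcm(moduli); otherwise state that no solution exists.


Moduli 6, 20, 4 are not pairwise coprime, so CRT works modulo lcm(m_i) when all pairwise compatibility conditions hold.
Pairwise compatibility: gcd(m_i, m_j) must divide a_i - a_j for every pair.
Merge one congruence at a time:
  Start: x ≡ 2 (mod 6).
  Combine with x ≡ 6 (mod 20): gcd(6, 20) = 2; 6 - 2 = 4, which IS divisible by 2, so compatible.
    Write x = 2 + 6·t and substitute into x ≡ 6 (mod 20): 6·t ≡ 6 − 2 = 4 (mod 20).
    Divide the congruence (and modulus) by g = 2: 3·t ≡ 2 (mod 10).
    The inverse of 3 mod 10 is 7 (since 3·7 = 21 = 2·10 + 1), so t ≡ 7·2 = 14 ≡ 4 (mod 10).
    Then x = 2 + 6·4 = 26, valid modulo lcm(6, 20) = 60: x ≡ 26 (mod 60).
  Combine with x ≡ 2 (mod 4): gcd(60, 4) = 4; 2 - 26 = -24, which IS divisible by 4, so compatible.
    Write x = 26 + 60·t and substitute into x ≡ 2 (mod 4): 60·t ≡ 2 − 26 = -24 (mod 4).
    Divide the congruence (and modulus) by g = 4: 15·t ≡ -6 (mod 1).
    Modulo 1 every t works; take t = 0.
    Then x = 26 + 60·0 = 26, valid modulo lcm(60, 4) = 60: x ≡ 26 (mod 60).
Verify: 26 mod 6 = 2, 26 mod 20 = 6, 26 mod 4 = 2.

x ≡ 26 (mod 60).


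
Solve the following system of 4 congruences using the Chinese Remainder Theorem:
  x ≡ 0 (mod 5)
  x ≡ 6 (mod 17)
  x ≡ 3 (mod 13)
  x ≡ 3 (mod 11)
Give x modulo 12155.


Product of moduli M = 5 · 17 · 13 · 11 = 12155.
Merge one congruence at a time:
  Start: x ≡ 0 (mod 5).
  Combine with x ≡ 6 (mod 17); new modulus lcm = 85.
    Write x = 0 + 5·t and substitute into x ≡ 6 (mod 17): 5·t ≡ 6 − 0 = 6 (mod 17).
    The inverse of 5 mod 17 is 7 (since 5·7 = 35 = 2·17 + 1), so t ≡ 7·6 = 42 ≡ 8 (mod 17).
    Then x = 0 + 5·8 = 40, valid modulo lcm(5, 17) = 85: x ≡ 40 (mod 85).
  Combine with x ≡ 3 (mod 13); new modulus lcm = 1105.
    Write x = 40 + 85·t and substitute into x ≡ 3 (mod 13): 85·t ≡ 3 − 40 = -37 (mod 13).
    Reduce coefficients mod 13: 7·t ≡ 2 (mod 13).
    The inverse of 7 mod 13 is 2 (since 7·2 = 14 = 1·13 + 1), so t ≡ 2·2 = 4 ≡ 4 (mod 13).
    Then x = 40 + 85·4 = 380, valid modulo lcm(85, 13) = 1105: x ≡ 380 (mod 1105).
  Combine with x ≡ 3 (mod 11); new modulus lcm = 12155.
    Write x = 380 + 1105·t and substitute into x ≡ 3 (mod 11): 1105·t ≡ 3 − 380 = -377 (mod 11).
    Reduce coefficients mod 11: 5·t ≡ 8 (mod 11).
    The inverse of 5 mod 11 is 9 (since 5·9 = 45 = 4·11 + 1), so t ≡ 9·8 = 72 ≡ 6 (mod 11).
    Then x = 380 + 1105·6 = 7010, valid modulo lcm(1105, 11) = 12155: x ≡ 7010 (mod 12155).
Verify against each original: 7010 mod 5 = 0, 7010 mod 17 = 6, 7010 mod 13 = 3, 7010 mod 11 = 3.

x ≡ 7010 (mod 12155).


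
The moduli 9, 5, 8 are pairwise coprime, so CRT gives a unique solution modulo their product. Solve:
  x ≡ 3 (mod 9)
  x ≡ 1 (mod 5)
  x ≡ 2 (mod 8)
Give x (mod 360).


Moduli 9, 5, 8 are pairwise coprime; by CRT there is a unique solution modulo M = 9 · 5 · 8 = 360.
Solve pairwise, accumulating the modulus:
  Start with x ≡ 3 (mod 9).
  Combine with x ≡ 1 (mod 5): since gcd(9, 5) = 1, we get a unique residue mod 45.
    Write x = 3 + 9·t and substitute into x ≡ 1 (mod 5): 9·t ≡ 1 − 3 = -2 (mod 5).
    Reduce coefficients mod 5: 4·t ≡ 3 (mod 5).
    The inverse of 4 mod 5 is 4 (since 4·4 = 16 = 3·5 + 1), so t ≡ 4·3 = 12 ≡ 2 (mod 5).
    Then x = 3 + 9·2 = 21, valid modulo lcm(9, 5) = 45: x ≡ 21 (mod 45).
  Combine with x ≡ 2 (mod 8): since gcd(45, 8) = 1, we get a unique residue mod 360.
    Write x = 21 + 45·t and substitute into x ≡ 2 (mod 8): 45·t ≡ 2 − 21 = -19 (mod 8).
    Reduce coefficients mod 8: 5·t ≡ 5 (mod 8).
    The inverse of 5 mod 8 is 5 (since 5·5 = 25 = 3·8 + 1), so t ≡ 5·5 = 25 ≡ 1 (mod 8).
    Then x = 21 + 45·1 = 66, valid modulo lcm(45, 8) = 360: x ≡ 66 (mod 360).
Verify: 66 mod 9 = 3 ✓, 66 mod 5 = 1 ✓, 66 mod 8 = 2 ✓.

x ≡ 66 (mod 360).


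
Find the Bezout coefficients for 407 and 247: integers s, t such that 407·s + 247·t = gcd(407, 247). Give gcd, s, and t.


Euclidean algorithm on (407, 247) — divide until remainder is 0:
  407 = 1 · 247 + 160
  247 = 1 · 160 + 87
  160 = 1 · 87 + 73
  87 = 1 · 73 + 14
  73 = 5 · 14 + 3
  14 = 4 · 3 + 2
  3 = 1 · 2 + 1
  2 = 2 · 1 + 0
gcd(407, 247) = 1.
Track Bezout coefficients alongside the remainders: start with r₀ = 407 = a·1 + b·0 (s = 1, t = 0) and r₁ = 247 = a·0 + b·1 (s = 0, t = 1); each new remainder r_{k+1} = r_{k-1} − q_k·r_k inherits s_{k+1} = s_{k-1} − q_k·s_k, t_{k+1} = t_{k-1} − q_k·t_k, so r_k = a·s_k + b·t_k at every step:
  q = 1: r = 160, s = 1 − 1·0 = 1, t = 0 − 1·1 = -1  (check: 407·1 + 247·(-1) = 160)
  q = 1: r = 87, s = 0 − 1·1 = -1, t = 1 − 1·(-1) = 2  (check: 407·(-1) + 247·2 = 87)
  q = 1: r = 73, s = 1 − 1·(-1) = 2, t = -1 − 1·2 = -3  (check: 407·2 + 247·(-3) = 73)
  q = 1: r = 14, s = -1 − 1·2 = -3, t = 2 − 1·(-3) = 5  (check: 407·(-3) + 247·5 = 14)
  q = 5: r = 3, s = 2 − 5·(-3) = 17, t = -3 − 5·5 = -28  (check: 407·17 + 247·(-28) = 3)
  q = 4: r = 2, s = -3 − 4·17 = -71, t = 5 − 4·(-28) = 117  (check: 407·(-71) + 247·117 = 2)
  q = 1: r = 1, s = 17 − 1·(-71) = 88, t = -28 − 1·117 = -145  (check: 407·88 + 247·(-145) = 1)
The row with r = 1 (the gcd) gives the Bezout coefficients s = 88, t = -145.
Result: 407 · (88) + 247 · (-145) = 1.

gcd(407, 247) = 1; s = 88, t = -145 (check: 407·88 + 247·(-145) = 1).


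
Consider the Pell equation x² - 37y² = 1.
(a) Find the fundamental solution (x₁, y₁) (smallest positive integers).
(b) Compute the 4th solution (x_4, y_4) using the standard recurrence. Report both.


Step 1: Find the fundamental solution (x₁, y₁) of x² - 37y² = 1.
  Expand √37 as a continued fraction. a₀ = ⌊√37⌋ = 6; iterate m_{k+1} = d_k·a_k − m_k, d_{k+1} = (37 − m_{k+1}²)/d_k, a_{k+1} = ⌊(a₀ + m_{k+1})/d_{k+1}⌋ (starting m₀ = 0, d₀ = 1), with convergents p_k = a_k·p_{k-1} + p_{k-2}, q_k = a_k·q_{k-1} + q_{k-2} (p₋₁ = 1, q₋₁ = 0):
  k = 0: a₀ = 6; p₀/q₀ = 6/1; p₀² − 37·q₀² = 36 − 37 = -1.
  k = 1: m = 6, d = 1, a = ⌊(6 + 6)/1⌋ = 12; p/q = (12·6 + 1)/(12·1 + 0) = 73/12; p² − 37·q² = 5329 − 5328 = 1.
  The first convergent with p² − 37·q² = 1 gives the fundamental solution (x₁, y₁) = (73, 12).
Step 2: Apply the recurrence (x_{n+1}, y_{n+1}) = (x₁x_n + 37y₁y_n, x₁y_n + y₁x_n) repeatedly.
  From (x_1, y_1) = (73, 12): x_2 = 73·73 + 37·12·12 = 10657; y_2 = 73·12 + 12·73 = 1752.
  From (x_2, y_2) = (10657, 1752): x_3 = 73·10657 + 37·12·1752 = 1555849; y_3 = 73·1752 + 12·10657 = 255780.
  From (x_3, y_3) = (1555849, 255780): x_4 = 73·1555849 + 37·12·255780 = 227143297; y_4 = 73·255780 + 12·1555849 = 37342128.
Step 3: Verify x_4² - 37·y_4² = 51594077372030209 - 51594077372030208 = 1 (should be 1). ✓

(x_1, y_1) = (73, 12); (x_4, y_4) = (227143297, 37342128).


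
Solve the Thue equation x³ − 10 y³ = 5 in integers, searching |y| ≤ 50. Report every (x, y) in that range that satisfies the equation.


The equation is x³ - 10y³ = 5. For fixed y, x³ = 10·y³ + 5, so a solution requires the RHS to be a perfect cube.
Strategy: iterate y from -50 to 50, compute RHS = 10·y³ + 5, and check whether it is a (positive or negative) perfect cube.
Check small values of y:
  y = 0: RHS = 5 is not a perfect cube.
  y = 1: RHS = 15 is not a perfect cube.
  y = -1: RHS = -5 is not a perfect cube.
  y = 2: RHS = 85 is not a perfect cube.
  y = -2: RHS = -75 is not a perfect cube.
  y = 3: RHS = 275 is not a perfect cube.
  y = -3: RHS = -265 is not a perfect cube.
Continuing the search up to |y| = 50 finds no solutions either.
No (x, y) in the scanned range satisfies the equation.

No integer solutions with |y| ≤ 50.


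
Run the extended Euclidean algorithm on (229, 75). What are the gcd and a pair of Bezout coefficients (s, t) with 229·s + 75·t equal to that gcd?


Euclidean algorithm on (229, 75) — divide until remainder is 0:
  229 = 3 · 75 + 4
  75 = 18 · 4 + 3
  4 = 1 · 3 + 1
  3 = 3 · 1 + 0
gcd(229, 75) = 1.
Track Bezout coefficients alongside the remainders: start with r₀ = 229 = a·1 + b·0 (s = 1, t = 0) and r₁ = 75 = a·0 + b·1 (s = 0, t = 1); each new remainder r_{k+1} = r_{k-1} − q_k·r_k inherits s_{k+1} = s_{k-1} − q_k·s_k, t_{k+1} = t_{k-1} − q_k·t_k, so r_k = a·s_k + b·t_k at every step:
  q = 3: r = 4, s = 1 − 3·0 = 1, t = 0 − 3·1 = -3  (check: 229·1 + 75·(-3) = 4)
  q = 18: r = 3, s = 0 − 18·1 = -18, t = 1 − 18·(-3) = 55  (check: 229·(-18) + 75·55 = 3)
  q = 1: r = 1, s = 1 − 1·(-18) = 19, t = -3 − 1·55 = -58  (check: 229·19 + 75·(-58) = 1)
The row with r = 1 (the gcd) gives the Bezout coefficients s = 19, t = -58.
Result: 229 · (19) + 75 · (-58) = 1.

gcd(229, 75) = 1; s = 19, t = -58 (check: 229·19 + 75·(-58) = 1).


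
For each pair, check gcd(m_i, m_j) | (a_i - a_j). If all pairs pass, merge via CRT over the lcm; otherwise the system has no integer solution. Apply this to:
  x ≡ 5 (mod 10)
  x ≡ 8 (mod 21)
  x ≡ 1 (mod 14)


Moduli 10, 21, 14 are not pairwise coprime, so CRT works modulo lcm(m_i) when all pairwise compatibility conditions hold.
Pairwise compatibility: gcd(m_i, m_j) must divide a_i - a_j for every pair.
Merge one congruence at a time:
  Start: x ≡ 5 (mod 10).
  Combine with x ≡ 8 (mod 21): gcd(10, 21) = 1; 8 - 5 = 3, which IS divisible by 1, so compatible.
    Write x = 5 + 10·t and substitute into x ≡ 8 (mod 21): 10·t ≡ 8 − 5 = 3 (mod 21).
    The inverse of 10 mod 21 is 19 (since 10·19 = 190 = 9·21 + 1), so t ≡ 19·3 = 57 ≡ 15 (mod 21).
    Then x = 5 + 10·15 = 155, valid modulo lcm(10, 21) = 210: x ≡ 155 (mod 210).
  Combine with x ≡ 1 (mod 14): gcd(210, 14) = 14; 1 - 155 = -154, which IS divisible by 14, so compatible.
    Write x = 155 + 210·t and substitute into x ≡ 1 (mod 14): 210·t ≡ 1 − 155 = -154 (mod 14).
    Divide the congruence (and modulus) by g = 14: 15·t ≡ -11 (mod 1).
    Modulo 1 every t works; take t = 0.
    Then x = 155 + 210·0 = 155, valid modulo lcm(210, 14) = 210: x ≡ 155 (mod 210).
Verify: 155 mod 10 = 5, 155 mod 21 = 8, 155 mod 14 = 1.

x ≡ 155 (mod 210).


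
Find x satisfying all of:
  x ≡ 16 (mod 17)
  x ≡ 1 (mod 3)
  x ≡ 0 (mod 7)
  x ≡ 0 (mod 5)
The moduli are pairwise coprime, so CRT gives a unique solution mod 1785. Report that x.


Product of moduli M = 17 · 3 · 7 · 5 = 1785.
Merge one congruence at a time:
  Start: x ≡ 16 (mod 17).
  Combine with x ≡ 1 (mod 3); new modulus lcm = 51.
    Write x = 16 + 17·t and substitute into x ≡ 1 (mod 3): 17·t ≡ 1 − 16 = -15 (mod 3).
    Reduce coefficients mod 3: 2·t ≡ 0 (mod 3).
    The inverse of 2 mod 3 is 2 (since 2·2 = 4 = 1·3 + 1), so t ≡ 2·0 = 0 ≡ 0 (mod 3).
    Then x = 16 + 17·0 = 16, valid modulo lcm(17, 3) = 51: x ≡ 16 (mod 51).
  Combine with x ≡ 0 (mod 7); new modulus lcm = 357.
    Write x = 16 + 51·t and substitute into x ≡ 0 (mod 7): 51·t ≡ 0 − 16 = -16 (mod 7).
    Reduce coefficients mod 7: 2·t ≡ 5 (mod 7).
    The inverse of 2 mod 7 is 4 (since 2·4 = 8 = 1·7 + 1), so t ≡ 4·5 = 20 ≡ 6 (mod 7).
    Then x = 16 + 51·6 = 322, valid modulo lcm(51, 7) = 357: x ≡ 322 (mod 357).
  Combine with x ≡ 0 (mod 5); new modulus lcm = 1785.
    Write x = 322 + 357·t and substitute into x ≡ 0 (mod 5): 357·t ≡ 0 − 322 = -322 (mod 5).
    Reduce coefficients mod 5: 2·t ≡ 3 (mod 5).
    The inverse of 2 mod 5 is 3 (since 2·3 = 6 = 1·5 + 1), so t ≡ 3·3 = 9 ≡ 4 (mod 5).
    Then x = 322 + 357·4 = 1750, valid modulo lcm(357, 5) = 1785: x ≡ 1750 (mod 1785).
Verify against each original: 1750 mod 17 = 16, 1750 mod 3 = 1, 1750 mod 7 = 0, 1750 mod 5 = 0.

x ≡ 1750 (mod 1785).


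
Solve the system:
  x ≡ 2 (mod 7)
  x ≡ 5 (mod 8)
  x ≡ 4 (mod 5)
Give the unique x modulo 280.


Moduli 7, 8, 5 are pairwise coprime; by CRT there is a unique solution modulo M = 7 · 8 · 5 = 280.
Solve pairwise, accumulating the modulus:
  Start with x ≡ 2 (mod 7).
  Combine with x ≡ 5 (mod 8): since gcd(7, 8) = 1, we get a unique residue mod 56.
    Write x = 2 + 7·t and substitute into x ≡ 5 (mod 8): 7·t ≡ 5 − 2 = 3 (mod 8).
    The inverse of 7 mod 8 is 7 (since 7·7 = 49 = 6·8 + 1), so t ≡ 7·3 = 21 ≡ 5 (mod 8).
    Then x = 2 + 7·5 = 37, valid modulo lcm(7, 8) = 56: x ≡ 37 (mod 56).
  Combine with x ≡ 4 (mod 5): since gcd(56, 5) = 1, we get a unique residue mod 280.
    Write x = 37 + 56·t and substitute into x ≡ 4 (mod 5): 56·t ≡ 4 − 37 = -33 (mod 5).
    Reduce coefficients mod 5: 1·t ≡ 2 (mod 5).
    So t ≡ 2 (mod 5).
    Then x = 37 + 56·2 = 149, valid modulo lcm(56, 5) = 280: x ≡ 149 (mod 280).
Verify: 149 mod 7 = 2 ✓, 149 mod 8 = 5 ✓, 149 mod 5 = 4 ✓.

x ≡ 149 (mod 280).


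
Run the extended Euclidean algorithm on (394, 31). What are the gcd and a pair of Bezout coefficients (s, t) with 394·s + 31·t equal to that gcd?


Euclidean algorithm on (394, 31) — divide until remainder is 0:
  394 = 12 · 31 + 22
  31 = 1 · 22 + 9
  22 = 2 · 9 + 4
  9 = 2 · 4 + 1
  4 = 4 · 1 + 0
gcd(394, 31) = 1.
Track Bezout coefficients alongside the remainders: start with r₀ = 394 = a·1 + b·0 (s = 1, t = 0) and r₁ = 31 = a·0 + b·1 (s = 0, t = 1); each new remainder r_{k+1} = r_{k-1} − q_k·r_k inherits s_{k+1} = s_{k-1} − q_k·s_k, t_{k+1} = t_{k-1} − q_k·t_k, so r_k = a·s_k + b·t_k at every step:
  q = 12: r = 22, s = 1 − 12·0 = 1, t = 0 − 12·1 = -12  (check: 394·1 + 31·(-12) = 22)
  q = 1: r = 9, s = 0 − 1·1 = -1, t = 1 − 1·(-12) = 13  (check: 394·(-1) + 31·13 = 9)
  q = 2: r = 4, s = 1 − 2·(-1) = 3, t = -12 − 2·13 = -38  (check: 394·3 + 31·(-38) = 4)
  q = 2: r = 1, s = -1 − 2·3 = -7, t = 13 − 2·(-38) = 89  (check: 394·(-7) + 31·89 = 1)
The row with r = 1 (the gcd) gives the Bezout coefficients s = -7, t = 89.
Result: 394 · (-7) + 31 · (89) = 1.

gcd(394, 31) = 1; s = -7, t = 89 (check: 394·(-7) + 31·89 = 1).


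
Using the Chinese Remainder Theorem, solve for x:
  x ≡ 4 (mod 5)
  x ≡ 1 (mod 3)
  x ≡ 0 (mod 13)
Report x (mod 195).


Moduli 5, 3, 13 are pairwise coprime; by CRT there is a unique solution modulo M = 5 · 3 · 13 = 195.
Solve pairwise, accumulating the modulus:
  Start with x ≡ 4 (mod 5).
  Combine with x ≡ 1 (mod 3): since gcd(5, 3) = 1, we get a unique residue mod 15.
    Write x = 4 + 5·t and substitute into x ≡ 1 (mod 3): 5·t ≡ 1 − 4 = -3 (mod 3).
    Reduce coefficients mod 3: 2·t ≡ 0 (mod 3).
    The inverse of 2 mod 3 is 2 (since 2·2 = 4 = 1·3 + 1), so t ≡ 2·0 = 0 ≡ 0 (mod 3).
    Then x = 4 + 5·0 = 4, valid modulo lcm(5, 3) = 15: x ≡ 4 (mod 15).
  Combine with x ≡ 0 (mod 13): since gcd(15, 13) = 1, we get a unique residue mod 195.
    Write x = 4 + 15·t and substitute into x ≡ 0 (mod 13): 15·t ≡ 0 − 4 = -4 (mod 13).
    Reduce coefficients mod 13: 2·t ≡ 9 (mod 13).
    The inverse of 2 mod 13 is 7 (since 2·7 = 14 = 1·13 + 1), so t ≡ 7·9 = 63 ≡ 11 (mod 13).
    Then x = 4 + 15·11 = 169, valid modulo lcm(15, 13) = 195: x ≡ 169 (mod 195).
Verify: 169 mod 5 = 4 ✓, 169 mod 3 = 1 ✓, 169 mod 13 = 0 ✓.

x ≡ 169 (mod 195).


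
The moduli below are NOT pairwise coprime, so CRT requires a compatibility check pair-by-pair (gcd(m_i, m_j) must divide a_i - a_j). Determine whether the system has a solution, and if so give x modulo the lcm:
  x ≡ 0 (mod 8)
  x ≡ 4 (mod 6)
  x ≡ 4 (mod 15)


Moduli 8, 6, 15 are not pairwise coprime, so CRT works modulo lcm(m_i) when all pairwise compatibility conditions hold.
Pairwise compatibility: gcd(m_i, m_j) must divide a_i - a_j for every pair.
Merge one congruence at a time:
  Start: x ≡ 0 (mod 8).
  Combine with x ≡ 4 (mod 6): gcd(8, 6) = 2; 4 - 0 = 4, which IS divisible by 2, so compatible.
    Write x = 0 + 8·t and substitute into x ≡ 4 (mod 6): 8·t ≡ 4 − 0 = 4 (mod 6).
    Divide the congruence (and modulus) by g = 2: 4·t ≡ 2 (mod 3).
    Reduce coefficients mod 3: 1·t ≡ 2 (mod 3).
    So t ≡ 2 (mod 3).
    Then x = 0 + 8·2 = 16, valid modulo lcm(8, 6) = 24: x ≡ 16 (mod 24).
  Combine with x ≡ 4 (mod 15): gcd(24, 15) = 3; 4 - 16 = -12, which IS divisible by 3, so compatible.
    Write x = 16 + 24·t and substitute into x ≡ 4 (mod 15): 24·t ≡ 4 − 16 = -12 (mod 15).
    Divide the congruence (and modulus) by g = 3: 8·t ≡ -4 (mod 5).
    Reduce coefficients mod 5: 3·t ≡ 1 (mod 5).
    The inverse of 3 mod 5 is 2 (since 3·2 = 6 = 1·5 + 1), so t ≡ 2·1 = 2 ≡ 2 (mod 5).
    Then x = 16 + 24·2 = 64, valid modulo lcm(24, 15) = 120: x ≡ 64 (mod 120).
Verify: 64 mod 8 = 0, 64 mod 6 = 4, 64 mod 15 = 4.

x ≡ 64 (mod 120).


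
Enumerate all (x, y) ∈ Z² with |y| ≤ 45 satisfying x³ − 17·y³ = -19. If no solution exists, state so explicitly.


The equation is x³ - 17y³ = -19. For fixed y, x³ = 17·y³ − 19, so a solution requires the RHS to be a perfect cube.
Strategy: iterate y from -45 to 45, compute RHS = 17·y³ − 19, and check whether it is a (positive or negative) perfect cube.
Check small values of y:
  y = 0: RHS = -19 is not a perfect cube.
  y = 1: RHS = -2 is not a perfect cube.
  y = -1: RHS = -36 is not a perfect cube.
  y = 2: RHS = 117 is not a perfect cube.
  y = -2: RHS = -155 is not a perfect cube.
  y = 3: RHS = 440 is not a perfect cube.
  y = -3: RHS = -478 is not a perfect cube.
Continuing the search up to |y| = 45 finds no solutions either.
No (x, y) in the scanned range satisfies the equation.

No integer solutions with |y| ≤ 45.


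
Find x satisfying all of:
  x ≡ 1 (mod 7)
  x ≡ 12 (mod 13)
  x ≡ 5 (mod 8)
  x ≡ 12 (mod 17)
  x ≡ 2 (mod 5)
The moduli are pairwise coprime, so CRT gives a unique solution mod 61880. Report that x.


Product of moduli M = 7 · 13 · 8 · 17 · 5 = 61880.
Merge one congruence at a time:
  Start: x ≡ 1 (mod 7).
  Combine with x ≡ 12 (mod 13); new modulus lcm = 91.
    Write x = 1 + 7·t and substitute into x ≡ 12 (mod 13): 7·t ≡ 12 − 1 = 11 (mod 13).
    The inverse of 7 mod 13 is 2 (since 7·2 = 14 = 1·13 + 1), so t ≡ 2·11 = 22 ≡ 9 (mod 13).
    Then x = 1 + 7·9 = 64, valid modulo lcm(7, 13) = 91: x ≡ 64 (mod 91).
  Combine with x ≡ 5 (mod 8); new modulus lcm = 728.
    Write x = 64 + 91·t and substitute into x ≡ 5 (mod 8): 91·t ≡ 5 − 64 = -59 (mod 8).
    Reduce coefficients mod 8: 3·t ≡ 5 (mod 8).
    The inverse of 3 mod 8 is 3 (since 3·3 = 9 = 1·8 + 1), so t ≡ 3·5 = 15 ≡ 7 (mod 8).
    Then x = 64 + 91·7 = 701, valid modulo lcm(91, 8) = 728: x ≡ 701 (mod 728).
  Combine with x ≡ 12 (mod 17); new modulus lcm = 12376.
    Write x = 701 + 728·t and substitute into x ≡ 12 (mod 17): 728·t ≡ 12 − 701 = -689 (mod 17).
    Reduce coefficients mod 17: 14·t ≡ 8 (mod 17).
    The inverse of 14 mod 17 is 11 (since 14·11 = 154 = 9·17 + 1), so t ≡ 11·8 = 88 ≡ 3 (mod 17).
    Then x = 701 + 728·3 = 2885, valid modulo lcm(728, 17) = 12376: x ≡ 2885 (mod 12376).
  Combine with x ≡ 2 (mod 5); new modulus lcm = 61880.
    Write x = 2885 + 12376·t and substitute into x ≡ 2 (mod 5): 12376·t ≡ 2 − 2885 = -2883 (mod 5).
    Reduce coefficients mod 5: 1·t ≡ 2 (mod 5).
    So t ≡ 2 (mod 5).
    Then x = 2885 + 12376·2 = 27637, valid modulo lcm(12376, 5) = 61880: x ≡ 27637 (mod 61880).
Verify against each original: 27637 mod 7 = 1, 27637 mod 13 = 12, 27637 mod 8 = 5, 27637 mod 17 = 12, 27637 mod 5 = 2.

x ≡ 27637 (mod 61880).


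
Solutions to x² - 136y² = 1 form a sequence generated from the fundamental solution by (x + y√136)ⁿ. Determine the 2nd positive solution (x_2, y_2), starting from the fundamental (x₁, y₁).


Step 1: Find the fundamental solution (x₁, y₁) of x² - 136y² = 1.
  Expand √136 as a continued fraction. a₀ = ⌊√136⌋ = 11; iterate m_{k+1} = d_k·a_k − m_k, d_{k+1} = (136 − m_{k+1}²)/d_k, a_{k+1} = ⌊(a₀ + m_{k+1})/d_{k+1}⌋ (starting m₀ = 0, d₀ = 1), with convergents p_k = a_k·p_{k-1} + p_{k-2}, q_k = a_k·q_{k-1} + q_{k-2} (p₋₁ = 1, q₋₁ = 0):
  k = 0: a₀ = 11; p₀/q₀ = 11/1; p₀² − 136·q₀² = 121 − 136 = -15.
  k = 1: m = 11, d = 15, a = ⌊(11 + 11)/15⌋ = 1; p/q = (1·11 + 1)/(1·1 + 0) = 12/1; p² − 136·q² = 144 − 136 = 8.
  k = 2: m = 4, d = 8, a = ⌊(11 + 4)/8⌋ = 1; p/q = (1·12 + 11)/(1·1 + 1) = 23/2; p² − 136·q² = 529 − 544 = -15.
  k = 3: m = 4, d = 15, a = ⌊(11 + 4)/15⌋ = 1; p/q = (1·23 + 12)/(1·2 + 1) = 35/3; p² − 136·q² = 1225 − 1224 = 1.
  The first convergent with p² − 136·q² = 1 gives the fundamental solution (x₁, y₁) = (35, 3).
Step 2: Apply the recurrence (x_{n+1}, y_{n+1}) = (x₁x_n + 136y₁y_n, x₁y_n + y₁x_n) repeatedly.
  From (x_1, y_1) = (35, 3): x_2 = 35·35 + 136·3·3 = 2449; y_2 = 35·3 + 3·35 = 210.
Step 3: Verify x_2² - 136·y_2² = 5997601 - 5997600 = 1 (should be 1). ✓

(x_1, y_1) = (35, 3); (x_2, y_2) = (2449, 210).


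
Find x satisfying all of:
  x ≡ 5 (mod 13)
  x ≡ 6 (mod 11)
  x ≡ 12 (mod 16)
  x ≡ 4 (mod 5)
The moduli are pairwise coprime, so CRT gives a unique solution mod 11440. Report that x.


Product of moduli M = 13 · 11 · 16 · 5 = 11440.
Merge one congruence at a time:
  Start: x ≡ 5 (mod 13).
  Combine with x ≡ 6 (mod 11); new modulus lcm = 143.
    Write x = 5 + 13·t and substitute into x ≡ 6 (mod 11): 13·t ≡ 6 − 5 = 1 (mod 11).
    Reduce coefficients mod 11: 2·t ≡ 1 (mod 11).
    The inverse of 2 mod 11 is 6 (since 2·6 = 12 = 1·11 + 1), so t ≡ 6·1 = 6 ≡ 6 (mod 11).
    Then x = 5 + 13·6 = 83, valid modulo lcm(13, 11) = 143: x ≡ 83 (mod 143).
  Combine with x ≡ 12 (mod 16); new modulus lcm = 2288.
    Write x = 83 + 143·t and substitute into x ≡ 12 (mod 16): 143·t ≡ 12 − 83 = -71 (mod 16).
    Reduce coefficients mod 16: 15·t ≡ 9 (mod 16).
    The inverse of 15 mod 16 is 15 (since 15·15 = 225 = 14·16 + 1), so t ≡ 15·9 = 135 ≡ 7 (mod 16).
    Then x = 83 + 143·7 = 1084, valid modulo lcm(143, 16) = 2288: x ≡ 1084 (mod 2288).
  Combine with x ≡ 4 (mod 5); new modulus lcm = 11440.
    Write x = 1084 + 2288·t and substitute into x ≡ 4 (mod 5): 2288·t ≡ 4 − 1084 = -1080 (mod 5).
    Reduce coefficients mod 5: 3·t ≡ 0 (mod 5).
    The inverse of 3 mod 5 is 2 (since 3·2 = 6 = 1·5 + 1), so t ≡ 2·0 = 0 ≡ 0 (mod 5).
    Then x = 1084 + 2288·0 = 1084, valid modulo lcm(2288, 5) = 11440: x ≡ 1084 (mod 11440).
Verify against each original: 1084 mod 13 = 5, 1084 mod 11 = 6, 1084 mod 16 = 12, 1084 mod 5 = 4.

x ≡ 1084 (mod 11440).


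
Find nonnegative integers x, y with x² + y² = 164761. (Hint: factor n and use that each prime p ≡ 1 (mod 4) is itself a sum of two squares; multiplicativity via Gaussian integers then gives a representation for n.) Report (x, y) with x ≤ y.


Step 1: Factor n = 164761 = 37 · 61 · 73.
Step 2: Check the mod-4 condition on each prime factor: 37 ≡ 1 (mod 4), exponent 1; 61 ≡ 1 (mod 4), exponent 1; 73 ≡ 1 (mod 4), exponent 1.
All primes ≡ 3 (mod 4) appear to even exponent (or don't appear), so by the two-squares theorem n IS expressible as a sum of two squares.
Step 3: Build a representation. Here n = 37 · 61 · 73 is a product of primes ≡ 1 (mod 4). Each prime p ≡ 1 (mod 4) is itself a sum of two squares; find a² by testing p − a² for a perfect square:
  37: 37 − 1² = 36 = 6² ⇒ 37 = 1² + 6².
  61: 61 − 1² = 60, 61 − 2² = 57, 61 − 3² = 52, 61 − 4² = 45, 61 − 5² = 36 = 6² ⇒ 61 = 5² + 6².
  73: 73 − 1² = 72, 73 − 2² = 69, 73 − 3² = 64 = 8² ⇒ 73 = 3² + 8².
  Combine using the Brahmagupta–Fibonacci identity (a² + b²)(c² + d²) = (ac − bd)² + (ad + bc)² = (ac + bd)² + (ad − bc)²:
  37 · 61 = 2257: from (1² + 6²)(5² + 6²), take (1·5 − 6·6, 1·6 + 6·5) = (5 − 36, 6 + 30) = (-31, 36); dropping signs (only squares matter) gives (31, 36); check 31² + 36² = 961 + 1296 = 2257 ✓.
  2257 · 73 = 164761: from (31² + 36²)(3² + 8²), take (31·3 − 36·8, 31·8 + 36·3) = (93 − 288, 248 + 108) = (-195, 356); dropping signs (only squares matter) gives (195, 356); check 195² + 356² = 38025 + 126736 = 164761 ✓.
Step 4: Order so x ≤ y and verify: 195² + 356² = 38025 + 126736 = 164761 = n. ✓

n = 164761 = 195² + 356² (one valid representation with x ≤ y).


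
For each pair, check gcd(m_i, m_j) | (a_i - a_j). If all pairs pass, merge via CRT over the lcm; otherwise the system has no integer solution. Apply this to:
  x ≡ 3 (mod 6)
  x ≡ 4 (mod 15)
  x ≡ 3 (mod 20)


Moduli 6, 15, 20 are not pairwise coprime, so CRT works modulo lcm(m_i) when all pairwise compatibility conditions hold.
Pairwise compatibility: gcd(m_i, m_j) must divide a_i - a_j for every pair.
Merge one congruence at a time:
  Start: x ≡ 3 (mod 6).
  Combine with x ≡ 4 (mod 15): gcd(6, 15) = 3, and 4 - 3 = 1 is NOT divisible by 3.
    ⇒ system is inconsistent (no integer solution).

No solution (the system is inconsistent).


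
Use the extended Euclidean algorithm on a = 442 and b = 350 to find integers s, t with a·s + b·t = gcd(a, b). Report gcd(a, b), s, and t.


Euclidean algorithm on (442, 350) — divide until remainder is 0:
  442 = 1 · 350 + 92
  350 = 3 · 92 + 74
  92 = 1 · 74 + 18
  74 = 4 · 18 + 2
  18 = 9 · 2 + 0
gcd(442, 350) = 2.
Track Bezout coefficients alongside the remainders: start with r₀ = 442 = a·1 + b·0 (s = 1, t = 0) and r₁ = 350 = a·0 + b·1 (s = 0, t = 1); each new remainder r_{k+1} = r_{k-1} − q_k·r_k inherits s_{k+1} = s_{k-1} − q_k·s_k, t_{k+1} = t_{k-1} − q_k·t_k, so r_k = a·s_k + b·t_k at every step:
  q = 1: r = 92, s = 1 − 1·0 = 1, t = 0 − 1·1 = -1  (check: 442·1 + 350·(-1) = 92)
  q = 3: r = 74, s = 0 − 3·1 = -3, t = 1 − 3·(-1) = 4  (check: 442·(-3) + 350·4 = 74)
  q = 1: r = 18, s = 1 − 1·(-3) = 4, t = -1 − 1·4 = -5  (check: 442·4 + 350·(-5) = 18)
  q = 4: r = 2, s = -3 − 4·4 = -19, t = 4 − 4·(-5) = 24  (check: 442·(-19) + 350·24 = 2)
The row with r = 2 (the gcd) gives the Bezout coefficients s = -19, t = 24.
Result: 442 · (-19) + 350 · (24) = 2.

gcd(442, 350) = 2; s = -19, t = 24 (check: 442·(-19) + 350·24 = 2).


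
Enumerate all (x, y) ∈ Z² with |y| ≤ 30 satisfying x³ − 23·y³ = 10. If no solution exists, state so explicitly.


The equation is x³ - 23y³ = 10. For fixed y, x³ = 23·y³ + 10, so a solution requires the RHS to be a perfect cube.
Strategy: iterate y from -30 to 30, compute RHS = 23·y³ + 10, and check whether it is a (positive or negative) perfect cube.
Check small values of y:
  y = 0: RHS = 10 is not a perfect cube.
  y = 1: RHS = 33 is not a perfect cube.
  y = -1: RHS = -13 is not a perfect cube.
  y = 2: RHS = 194 is not a perfect cube.
  y = -2: RHS = -174 is not a perfect cube.
  y = 3: RHS = 631 is not a perfect cube.
  y = -3: RHS = -611 is not a perfect cube.
Continuing the search up to |y| = 30 finds no solutions either.
No (x, y) in the scanned range satisfies the equation.

No integer solutions with |y| ≤ 30.


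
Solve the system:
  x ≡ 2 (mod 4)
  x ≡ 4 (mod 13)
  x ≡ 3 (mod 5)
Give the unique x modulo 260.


Moduli 4, 13, 5 are pairwise coprime; by CRT there is a unique solution modulo M = 4 · 13 · 5 = 260.
Solve pairwise, accumulating the modulus:
  Start with x ≡ 2 (mod 4).
  Combine with x ≡ 4 (mod 13): since gcd(4, 13) = 1, we get a unique residue mod 52.
    Write x = 2 + 4·t and substitute into x ≡ 4 (mod 13): 4·t ≡ 4 − 2 = 2 (mod 13).
    The inverse of 4 mod 13 is 10 (since 4·10 = 40 = 3·13 + 1), so t ≡ 10·2 = 20 ≡ 7 (mod 13).
    Then x = 2 + 4·7 = 30, valid modulo lcm(4, 13) = 52: x ≡ 30 (mod 52).
  Combine with x ≡ 3 (mod 5): since gcd(52, 5) = 1, we get a unique residue mod 260.
    Write x = 30 + 52·t and substitute into x ≡ 3 (mod 5): 52·t ≡ 3 − 30 = -27 (mod 5).
    Reduce coefficients mod 5: 2·t ≡ 3 (mod 5).
    The inverse of 2 mod 5 is 3 (since 2·3 = 6 = 1·5 + 1), so t ≡ 3·3 = 9 ≡ 4 (mod 5).
    Then x = 30 + 52·4 = 238, valid modulo lcm(52, 5) = 260: x ≡ 238 (mod 260).
Verify: 238 mod 4 = 2 ✓, 238 mod 13 = 4 ✓, 238 mod 5 = 3 ✓.

x ≡ 238 (mod 260).


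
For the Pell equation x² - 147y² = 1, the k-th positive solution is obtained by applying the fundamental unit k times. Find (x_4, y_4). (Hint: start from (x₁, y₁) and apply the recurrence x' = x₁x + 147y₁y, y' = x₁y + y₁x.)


Step 1: Find the fundamental solution (x₁, y₁) of x² - 147y² = 1.
  Expand √147 as a continued fraction. a₀ = ⌊√147⌋ = 12; iterate m_{k+1} = d_k·a_k − m_k, d_{k+1} = (147 − m_{k+1}²)/d_k, a_{k+1} = ⌊(a₀ + m_{k+1})/d_{k+1}⌋ (starting m₀ = 0, d₀ = 1), with convergents p_k = a_k·p_{k-1} + p_{k-2}, q_k = a_k·q_{k-1} + q_{k-2} (p₋₁ = 1, q₋₁ = 0):
  k = 0: a₀ = 12; p₀/q₀ = 12/1; p₀² − 147·q₀² = 144 − 147 = -3.
  k = 1: m = 12, d = 3, a = ⌊(12 + 12)/3⌋ = 8; p/q = (8·12 + 1)/(8·1 + 0) = 97/8; p² − 147·q² = 9409 − 9408 = 1.
  The first convergent with p² − 147·q² = 1 gives the fundamental solution (x₁, y₁) = (97, 8).
Step 2: Apply the recurrence (x_{n+1}, y_{n+1}) = (x₁x_n + 147y₁y_n, x₁y_n + y₁x_n) repeatedly.
  From (x_1, y_1) = (97, 8): x_2 = 97·97 + 147·8·8 = 18817; y_2 = 97·8 + 8·97 = 1552.
  From (x_2, y_2) = (18817, 1552): x_3 = 97·18817 + 147·8·1552 = 3650401; y_3 = 97·1552 + 8·18817 = 301080.
  From (x_3, y_3) = (3650401, 301080): x_4 = 97·3650401 + 147·8·301080 = 708158977; y_4 = 97·301080 + 8·3650401 = 58407968.
Step 3: Verify x_4² - 147·y_4² = 501489136705686529 - 501489136705686528 = 1 (should be 1). ✓

(x_1, y_1) = (97, 8); (x_4, y_4) = (708158977, 58407968).
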